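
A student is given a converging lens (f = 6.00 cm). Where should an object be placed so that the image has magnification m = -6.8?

m = −d_i/d_o ⇒ d_i = −m·d_o.
1/f = 1/d_o + 1/d_i = 1/d_o − 1/(m·d_o) = (1 − 1/m)/d_o, so d_o = f(1 − 1/m) = (6.000)(1 − 1/(-6.8)) = 6.88 cm.

6.88 cm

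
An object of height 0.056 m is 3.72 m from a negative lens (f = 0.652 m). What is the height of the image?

For a negative lens, f = -0.652 m.
1/d_i = 1/f − 1/d_o = 1/(-0.6520) − 1/(3.72) = -1.803, so d_i = -0.5548 m.
m = −d_i/d_o = +0.1491.
|h_i| = |m|·h_o = 0.1491 × 0.056 = 0.00835 m. The image is virtual, upright and reduced, on the same side as the object.

0.00835 m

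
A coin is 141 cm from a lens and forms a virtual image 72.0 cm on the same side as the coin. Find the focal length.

Virtual image ⇒ d_i = −72.0 cm.
1/f = 1/d_o + 1/d_i = 1/(141) + 1/(-72.0) = -0.006797, so f = -147 cm.
Since f is negative, the lens is diverging.

f = -147 cm (diverging)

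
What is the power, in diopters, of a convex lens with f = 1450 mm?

P = +0.690 D

f = 145 cm = 1.45 m.
P = 1/f = 1/(1.45 m) = +0.690 D.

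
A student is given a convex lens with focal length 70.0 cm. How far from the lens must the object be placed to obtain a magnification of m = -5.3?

m = −d_i/d_o ⇒ d_i = −m·d_o.
1/f = 1/d_o + 1/d_i = 1/d_o − 1/(m·d_o) = (1 − 1/m)/d_o, so d_o = f(1 − 1/m) = (70.00)(1 − 1/(-5.3)) = 83.2 cm.

83.2 cm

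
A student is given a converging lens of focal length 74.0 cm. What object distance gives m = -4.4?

m = −d_i/d_o ⇒ d_i = −m·d_o.
1/f = 1/d_o + 1/d_i = 1/d_o − 1/(m·d_o) = (1 − 1/m)/d_o, so d_o = f(1 − 1/m) = (74.00)(1 − 1/(-4.4)) = 90.8 cm.

90.8 cm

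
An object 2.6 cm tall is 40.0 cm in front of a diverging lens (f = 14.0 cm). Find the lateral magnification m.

For a diverging lens, f = -14.0 cm.
1/d_i = 1/f − 1/d_o = 1/(-14.00) − 1/(40.0) = -0.09643, so d_i = -10.37 cm.
m = −d_i/d_o = −(-10.37)/(40.0) = +0.259.
The image is virtual, upright and reduced, on the same side as the object.

m = +0.259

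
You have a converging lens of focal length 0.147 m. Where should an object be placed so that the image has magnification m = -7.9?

m = −d_i/d_o ⇒ d_i = −m·d_o.
1/f = 1/d_o + 1/d_i = 1/d_o − 1/(m·d_o) = (1 − 1/m)/d_o, so d_o = f(1 − 1/m) = (0.1470)(1 − 1/(-7.9)) = 0.166 m.

0.166 m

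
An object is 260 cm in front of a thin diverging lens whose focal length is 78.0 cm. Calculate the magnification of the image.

m = +0.231

For a diverging lens, f = -78.0 cm.
1/d_i = 1/f − 1/d_o = 1/(-78.00) − 1/(260) = -0.01667, so d_i = -60.00 cm.
m = −d_i/d_o = −(-60.00)/(260) = +0.231.
The image is virtual, upright and reduced, on the same side as the object.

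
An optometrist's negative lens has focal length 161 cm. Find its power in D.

P = -0.621 D

For a negative lens, f = −161 cm.
f = -161 cm = -1.61 m.
P = 1/f = 1/(-1.61 m) = -0.621 D.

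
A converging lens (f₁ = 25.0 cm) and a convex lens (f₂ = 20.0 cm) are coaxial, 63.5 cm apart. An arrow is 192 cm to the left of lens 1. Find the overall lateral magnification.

Lens 1: 1/d_i1 = 1/(25.0) − 1/(192) = 0.03479, so d_i1 = 28.74 cm; m₁ = −d_i1/d_o1 = -0.1497.
d_o2 = 63.5 − (28.74) = 34.76 cm.
Lens 2: 1/d_i2 = 1/(20.0) − 1/(34.76) = 0.02123, so d_i2 = 47.10 cm; m₂ = −d_i2/d_o2 = -1.355.
m = m₁·m₂ = (-0.1497)(-1.355) = +0.203.

m = +0.203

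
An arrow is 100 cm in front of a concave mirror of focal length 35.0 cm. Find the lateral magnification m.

m = -0.538

1/d_i = 1/f − 1/d_o = 1/(35.00) − 1/(100) = 0.01857, so d_i = 53.85 cm.
m = −d_i/d_o = −(53.85)/(100) = -0.538.
The image is real, inverted and reduced, in front of the mirror.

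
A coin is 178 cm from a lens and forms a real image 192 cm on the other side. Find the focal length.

Real image ⇒ d_i = +192 cm.
1/f = 1/d_o + 1/d_i = 1/(178) + 1/(192) = 0.01083, so f = 92.4 cm.
Since f is positive, the lens is converging.

f = 92.4 cm (converging)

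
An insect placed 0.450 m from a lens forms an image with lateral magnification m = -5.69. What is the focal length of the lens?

m = −d_i/d_o ⇒ d_i = −m·d_o = −(-5.69)·(0.450) = 2.561 m.
1/f = 1/d_o + 1/d_i = 1/(0.450) + 1/(2.561) = 2.613, so f = 0.383 m.
Since f is positive, the lens is converging.

f = 0.383 m (converging)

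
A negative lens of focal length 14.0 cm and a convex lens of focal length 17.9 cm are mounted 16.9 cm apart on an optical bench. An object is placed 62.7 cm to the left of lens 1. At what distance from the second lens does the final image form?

48.6 cm

Lens 1 is diverging, so f₁ = −14.0 cm.
Lens 1: 1/d_i1 = 1/f₁ − 1/d_o1 = 1/(-14.0) − 1/(62.7) = -0.08738, so d_i1 = -11.44 cm.
The intermediate image is 11.44 cm to the left of lens 1 (virtual), which is 16.9 − (-11.44) = 28.34 cm to the left of lens 2, so d_o2 = +28.34 cm.
Lens 2: 1/d_i2 = 1/f₂ − 1/d_o2 = 1/(17.9) − 1/(28.34) = 0.02058, so d_i2 = 48.6 cm.
The final image is real, 48.6 cm to the right of lens 2 (overall magnification ≈ -0.31).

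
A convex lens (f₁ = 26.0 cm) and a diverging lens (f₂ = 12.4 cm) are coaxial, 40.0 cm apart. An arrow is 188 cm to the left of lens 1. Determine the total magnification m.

Lens 1: 1/d_i1 = 1/(26.0) − 1/(188) = 0.03314, so d_i1 = 30.17 cm; m₁ = −d_i1/d_o1 = -0.1605.
d_o2 = 40.0 − (30.17) = 9.830 cm.
f₂ = −12.4 cm (diverging).
Lens 2: 1/d_i2 = 1/(-12.4) − 1/(9.830) = -0.1824, so d_i2 = -5.483 cm; m₂ = −d_i2/d_o2 = +0.5578.
m = m₁·m₂ = (-0.1605)(+0.5578) = -0.0895.

m = -0.0895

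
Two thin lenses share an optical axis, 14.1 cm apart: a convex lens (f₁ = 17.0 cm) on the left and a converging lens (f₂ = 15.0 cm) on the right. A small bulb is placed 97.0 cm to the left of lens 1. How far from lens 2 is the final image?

Lens 1: 1/d_i1 = 1/f₁ − 1/d_o1 = 1/(17.0) − 1/(97.0) = 0.04851, so d_i1 = 20.61 cm.
The intermediate image is 20.61 cm to the right of lens 1, which lies 6.510 cm to the right of lens 2 — a virtual object — so d_o2 = −6.510 cm.
Lens 2: 1/d_i2 = 1/f₂ − 1/d_o2 = 1/(15.0) − 1/(-6.510) = 0.2203, so d_i2 = 4.54 cm.
The final image is real, 4.54 cm to the right of lens 2 (overall magnification ≈ -0.15).

4.54 cm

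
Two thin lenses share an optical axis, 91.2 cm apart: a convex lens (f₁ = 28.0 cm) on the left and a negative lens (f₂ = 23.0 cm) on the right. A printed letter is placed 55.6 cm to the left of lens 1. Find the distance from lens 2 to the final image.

Lens 1: 1/d_i1 = 1/f₁ − 1/d_o1 = 1/(28.0) − 1/(55.6) = 0.01773, so d_i1 = 56.41 cm.
The intermediate image is 56.41 cm to the right of lens 1, which is 91.2 − (56.41) = 34.79 cm to the left of lens 2, so d_o2 = +34.79 cm.
Lens 2 is diverging, so f₂ = −23.0 cm.
Lens 2: 1/d_i2 = 1/f₂ − 1/d_o2 = 1/(-23.0) − 1/(34.79) = -0.07222, so d_i2 = -13.8 cm.
The final image is virtual, 13.8 cm to the left of lens 2 (overall magnification ≈ -0.40).

13.8 cm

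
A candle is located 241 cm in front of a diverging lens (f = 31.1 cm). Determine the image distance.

27.5 cm

For a diverging lens, f = -31.1 cm.
Thin-lens equation: 1/s_i = 1/f − 1/s_o = 1/(-31.10) − 1/(241) = -0.03215 − 0.004149 = -0.03630, so s_i = -27.5 cm.
The image is virtual, upright and reduced, on the same side as the object.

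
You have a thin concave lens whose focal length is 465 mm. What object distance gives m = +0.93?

35.0 mm

For a concave lens, f = -465 mm.
m = −d_i/d_o ⇒ d_i = −m·d_o.
1/f = 1/d_o + 1/d_i = 1/d_o − 1/(m·d_o) = (1 − 1/m)/d_o, so d_o = f(1 − 1/m) = (-465.0)(1 − 1/(+0.93)) = 35.0 mm.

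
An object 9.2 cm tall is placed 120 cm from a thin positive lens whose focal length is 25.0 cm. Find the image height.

1/d_i = 1/f − 1/d_o = 1/(25.00) − 1/(120) = 0.03167, so d_i = 31.58 cm.
m = −d_i/d_o = -0.2632.
|h_i| = |m|·h_o = 0.2632 × 9.2 = 2.42 cm. The image is real, inverted and reduced, on the far side of the lens.

2.42 cm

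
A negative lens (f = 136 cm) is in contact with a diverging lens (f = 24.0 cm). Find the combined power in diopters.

P₁ = 1/f₁ = 1/(-1.36 m) = -0.7353 D; P₂ = 1/f₂ = 1/(-0.240 m) = -4.167 D.
For thin lenses in contact, P = P₁ + P₂ = (-0.7353) + (-4.167) = -4.90 D.

P = -4.90 D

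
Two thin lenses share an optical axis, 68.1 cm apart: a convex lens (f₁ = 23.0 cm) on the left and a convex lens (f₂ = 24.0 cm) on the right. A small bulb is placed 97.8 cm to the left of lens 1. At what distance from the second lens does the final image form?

Lens 1: 1/d_i1 = 1/f₁ − 1/d_o1 = 1/(23.0) − 1/(97.8) = 0.03325, so d_i1 = 30.07 cm.
The intermediate image is 30.07 cm to the right of lens 1, which is 68.1 − (30.07) = 38.03 cm to the left of lens 2, so d_o2 = +38.03 cm.
Lens 2: 1/d_i2 = 1/f₂ − 1/d_o2 = 1/(24.0) − 1/(38.03) = 0.01537, so d_i2 = 65.1 cm.
The final image is real, 65.1 cm to the right of lens 2 (overall magnification ≈ 0.53).

65.1 cm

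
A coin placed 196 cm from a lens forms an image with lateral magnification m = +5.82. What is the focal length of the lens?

m = −d_i/d_o ⇒ d_i = −m·d_o = −(+5.82)·(196) = -1141 cm.
1/f = 1/d_o + 1/d_i = 1/(196) + 1/(-1141) = 0.004226, so f = 237 cm.
Since f is positive, the lens is converging.

f = 237 cm (converging)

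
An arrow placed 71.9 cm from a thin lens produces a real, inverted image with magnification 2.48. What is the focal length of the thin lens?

m = −d_i/d_o ⇒ d_i = −m·d_o = −(-2.48)·(71.9) = 178.3 cm.
1/f = 1/d_o + 1/d_i = 1/(71.9) + 1/(178.3) = 0.01952, so f = 51.2 cm.
Since f is positive, the thin lens is converging.

f = 51.2 cm (converging)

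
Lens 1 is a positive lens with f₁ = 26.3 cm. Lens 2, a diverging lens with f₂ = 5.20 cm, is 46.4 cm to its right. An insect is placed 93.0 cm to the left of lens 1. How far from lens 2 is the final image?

Lens 1: 1/d_i1 = 1/f₁ − 1/d_o1 = 1/(26.3) − 1/(93.0) = 0.02727, so d_i1 = 36.67 cm.
The intermediate image is 36.67 cm to the right of lens 1, which is 46.4 − (36.67) = 9.730 cm to the left of lens 2, so d_o2 = +9.730 cm.
Lens 2 is diverging, so f₂ = −5.20 cm.
Lens 2: 1/d_i2 = 1/f₂ − 1/d_o2 = 1/(-5.20) − 1/(9.730) = -0.2951, so d_i2 = -3.39 cm.
The final image is virtual, 3.39 cm to the left of lens 2 (overall magnification ≈ -0.14).

3.39 cm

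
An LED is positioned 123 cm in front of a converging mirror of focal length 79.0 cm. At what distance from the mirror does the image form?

Mirror equation: 1/v = 1/f − 1/u = 1/(79.00) − 1/(123) = 0.01266 − 0.008130 = 0.004528, so v = 221 cm.
The image is real, inverted and enlarged, in front of the mirror.

221 cm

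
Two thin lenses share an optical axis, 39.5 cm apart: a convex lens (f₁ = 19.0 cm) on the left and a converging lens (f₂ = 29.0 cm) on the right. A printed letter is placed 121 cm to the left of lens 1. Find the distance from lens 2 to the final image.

Lens 1: 1/d_i1 = 1/f₁ − 1/d_o1 = 1/(19.0) − 1/(121) = 0.04437, so d_i1 = 22.54 cm.
The intermediate image is 22.54 cm to the right of lens 1, which is 39.5 − (22.54) = 16.96 cm to the left of lens 2, so d_o2 = +16.96 cm.
Lens 2: 1/d_i2 = 1/f₂ − 1/d_o2 = 1/(29.0) − 1/(16.96) = -0.02448, so d_i2 = -40.9 cm.
The final image is virtual, 40.9 cm to the left of lens 2 (overall magnification ≈ -0.45).

40.9 cm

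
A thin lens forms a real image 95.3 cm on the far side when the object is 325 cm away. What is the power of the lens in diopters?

P = +1.36 D

d_i = +95.3 cm.
1/f = 1/d_o + 1/d_i = 1/(325) + 1/(95.3) = 0.01357 cm⁻¹.
f = 73.69 cm = 0.7369 m, so P = 1/f = +1.36 D.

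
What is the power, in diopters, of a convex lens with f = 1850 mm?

P = +0.541 D

f = 185 cm = 1.85 m.
P = 1/f = 1/(1.85 m) = +0.541 D.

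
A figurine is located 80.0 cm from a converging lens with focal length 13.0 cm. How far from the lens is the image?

15.5 cm

Lens equation: 1/v = 1/f − 1/u = 1/(13.00) − 1/(80.0) = 0.07692 − 0.01250 = 0.06442, so v = 15.5 cm.
The image is real, inverted and reduced, on the far side of the lens.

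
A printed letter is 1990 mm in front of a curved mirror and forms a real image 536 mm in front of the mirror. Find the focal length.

Real image ⇒ d_i = +536 mm.
1/f = 1/d_o + 1/d_i = 1/(1990) + 1/(536) = 0.002368, so f = 422 mm.
Since f is positive, the curved mirror is concave.

f = 422 mm (concave)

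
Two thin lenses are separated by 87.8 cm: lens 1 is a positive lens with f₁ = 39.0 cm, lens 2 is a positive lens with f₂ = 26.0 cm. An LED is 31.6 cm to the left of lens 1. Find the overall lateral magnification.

m = -0.600

Lens 1: 1/d_i1 = 1/(39.0) − 1/(31.6) = -0.006005, so d_i1 = -166.5 cm; m₁ = −d_i1/d_o1 = +5.269.
d_o2 = 87.8 − (-166.5) = 254.3 cm.
Lens 2: 1/d_i2 = 1/(26.0) − 1/(254.3) = 0.03453, so d_i2 = 28.96 cm; m₂ = −d_i2/d_o2 = -0.1139.
m = m₁·m₂ = (+5.269)(-0.1139) = -0.600.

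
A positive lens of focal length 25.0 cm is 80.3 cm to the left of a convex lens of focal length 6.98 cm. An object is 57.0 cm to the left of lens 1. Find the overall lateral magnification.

m = +0.189

Lens 1: 1/d_i1 = 1/(25.0) − 1/(57.0) = 0.02246, so d_i1 = 44.53 cm; m₁ = −d_i1/d_o1 = -0.7812.
d_o2 = 80.3 − (44.53) = 35.77 cm.
Lens 2: 1/d_i2 = 1/(6.98) − 1/(35.77) = 0.1153, so d_i2 = 8.672 cm; m₂ = −d_i2/d_o2 = -0.2424.
m = m₁·m₂ = (-0.7812)(-0.2424) = +0.189.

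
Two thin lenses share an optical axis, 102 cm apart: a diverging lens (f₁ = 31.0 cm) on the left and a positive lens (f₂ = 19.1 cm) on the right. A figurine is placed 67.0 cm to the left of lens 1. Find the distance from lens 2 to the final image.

Lens 1 is diverging, so f₁ = −31.0 cm.
Lens 1: 1/d_i1 = 1/f₁ − 1/d_o1 = 1/(-31.0) − 1/(67.0) = -0.04718, so d_i1 = -21.19 cm.
The intermediate image is 21.19 cm to the left of lens 1 (virtual), which is 102 − (-21.19) = 123.2 cm to the left of lens 2, so d_o2 = +123.2 cm.
Lens 2: 1/d_i2 = 1/f₂ − 1/d_o2 = 1/(19.1) − 1/(123.2) = 0.04424, so d_i2 = 22.6 cm.
The final image is real, 22.6 cm to the right of lens 2 (overall magnification ≈ -0.058).

22.6 cm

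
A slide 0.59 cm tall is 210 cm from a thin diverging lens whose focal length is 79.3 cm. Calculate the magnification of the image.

m = +0.274

For a diverging lens, f = -79.3 cm.
1/d_i = 1/f − 1/d_o = 1/(-79.30) − 1/(210) = -0.01737, so d_i = -57.56 cm.
m = −d_i/d_o = −(-57.56)/(210) = +0.274.
The image is virtual, upright and reduced, on the same side as the object.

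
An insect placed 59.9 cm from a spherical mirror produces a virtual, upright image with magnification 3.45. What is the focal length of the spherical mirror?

m = −d_i/d_o ⇒ d_i = −m·d_o = −(+3.45)·(59.9) = -206.7 cm.
1/f = 1/d_o + 1/d_i = 1/(59.9) + 1/(-206.7) = 0.01186, so f = 84.3 cm.
Since f is positive, the spherical mirror is concave.

f = 84.3 cm (concave)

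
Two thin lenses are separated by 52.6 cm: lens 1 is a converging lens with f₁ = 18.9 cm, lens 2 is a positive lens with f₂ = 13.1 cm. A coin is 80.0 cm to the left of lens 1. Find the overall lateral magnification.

Lens 1: 1/d_i1 = 1/(18.9) − 1/(80.0) = 0.04041, so d_i1 = 24.75 cm; m₁ = −d_i1/d_o1 = -0.3094.
d_o2 = 52.6 − (24.75) = 27.85 cm.
Lens 2: 1/d_i2 = 1/(13.1) − 1/(27.85) = 0.04043, so d_i2 = 24.73 cm; m₂ = −d_i2/d_o2 = -0.8881.
m = m₁·m₂ = (-0.3094)(-0.8881) = +0.275.

m = +0.275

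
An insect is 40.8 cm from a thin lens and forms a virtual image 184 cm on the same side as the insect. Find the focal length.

f = 52.4 cm (converging)

Virtual image ⇒ d_i = −184 cm.
1/f = 1/d_o + 1/d_i = 1/(40.8) + 1/(-184) = 0.01908, so f = 52.4 cm.
Since f is positive, the thin lens is converging.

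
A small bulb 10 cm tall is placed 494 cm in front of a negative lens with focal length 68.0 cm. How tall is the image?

1.21 cm

For a negative lens, f = -68.0 cm.
1/d_i = 1/f − 1/d_o = 1/(-68.00) − 1/(494) = -0.01673, so d_i = -59.77 cm.
m = −d_i/d_o = +0.1210.
|h_i| = |m|·h_o = 0.1210 × 10 = 1.21 cm. The image is virtual, upright and reduced, on the same side as the object.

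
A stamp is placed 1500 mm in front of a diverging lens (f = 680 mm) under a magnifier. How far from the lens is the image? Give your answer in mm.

For a diverging lens, f = -680 mm.
Thin-lens equation: 1/v = 1/f − 1/u = 1/(-680.0) − 1/(1500) = -0.001471 − 0.0006667 = -0.002137, so v = -468 mm.
The image is virtual, upright and reduced, on the same side as the object.

468 mm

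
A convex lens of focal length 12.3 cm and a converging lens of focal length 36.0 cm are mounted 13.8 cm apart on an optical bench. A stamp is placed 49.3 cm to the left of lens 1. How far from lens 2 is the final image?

2.42 cm

Lens 1: 1/d_i1 = 1/f₁ − 1/d_o1 = 1/(12.3) − 1/(49.3) = 0.06102, so d_i1 = 16.39 cm.
The intermediate image is 16.39 cm to the right of lens 1, which lies 2.590 cm to the right of lens 2 — a virtual object — so d_o2 = −2.590 cm.
Lens 2: 1/d_i2 = 1/f₂ − 1/d_o2 = 1/(36.0) − 1/(-2.590) = 0.4139, so d_i2 = 2.42 cm.
The final image is real, 2.42 cm to the right of lens 2 (overall magnification ≈ -0.31).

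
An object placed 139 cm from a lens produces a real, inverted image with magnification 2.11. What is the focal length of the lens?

f = 94.3 cm (converging)

m = −d_i/d_o ⇒ d_i = −m·d_o = −(-2.11)·(139) = 293.3 cm.
1/f = 1/d_o + 1/d_i = 1/(139) + 1/(293.3) = 0.01060, so f = 94.3 cm.
Since f is positive, the lens is converging.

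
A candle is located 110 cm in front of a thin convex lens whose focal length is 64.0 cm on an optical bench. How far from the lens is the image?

Thin-lens equation: 1/q = 1/f − 1/p = 1/(64.00) − 1/(110) = 0.01562 − 0.009091 = 0.006534, so q = 153 cm.
The image is real, inverted and enlarged, on the far side of the lens.

153 cm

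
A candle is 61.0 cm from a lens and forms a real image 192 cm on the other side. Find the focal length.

Real image ⇒ d_i = +192 cm.
1/f = 1/d_o + 1/d_i = 1/(61.0) + 1/(192) = 0.02160, so f = 46.3 cm.
Since f is positive, the lens is converging.

f = 46.3 cm (converging)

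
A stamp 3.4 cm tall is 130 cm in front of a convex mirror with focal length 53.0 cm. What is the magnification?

For a convex mirror, f = -53.0 cm.
1/d_i = 1/f − 1/d_o = 1/(-53.00) − 1/(130) = -0.02656, so d_i = -37.65 cm.
m = −d_i/d_o = −(-37.65)/(130) = +0.290.
The image is virtual, upright and reduced, behind the mirror.

m = +0.290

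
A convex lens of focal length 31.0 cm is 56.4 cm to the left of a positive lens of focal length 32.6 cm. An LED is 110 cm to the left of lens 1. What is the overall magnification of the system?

Lens 1: 1/d_i1 = 1/(31.0) − 1/(110) = 0.02317, so d_i1 = 43.16 cm; m₁ = −d_i1/d_o1 = -0.3924.
d_o2 = 56.4 − (43.16) = 13.24 cm.
Lens 2: 1/d_i2 = 1/(32.6) − 1/(13.24) = -0.04485, so d_i2 = -22.29 cm; m₂ = −d_i2/d_o2 = +1.684.
m = m₁·m₂ = (-0.3924)(+1.684) = -0.661.

m = -0.661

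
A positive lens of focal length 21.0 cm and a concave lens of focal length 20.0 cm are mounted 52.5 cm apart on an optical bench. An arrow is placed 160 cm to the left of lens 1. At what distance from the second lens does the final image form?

11.7 cm

Lens 1: 1/d_i1 = 1/f₁ − 1/d_o1 = 1/(21.0) − 1/(160) = 0.04137, so d_i1 = 24.17 cm.
The intermediate image is 24.17 cm to the right of lens 1, which is 52.5 − (24.17) = 28.33 cm to the left of lens 2, so d_o2 = +28.33 cm.
Lens 2 is diverging, so f₂ = −20.0 cm.
Lens 2: 1/d_i2 = 1/f₂ − 1/d_o2 = 1/(-20.0) − 1/(28.33) = -0.08530, so d_i2 = -11.7 cm.
The final image is virtual, 11.7 cm to the left of lens 2 (overall magnification ≈ -0.063).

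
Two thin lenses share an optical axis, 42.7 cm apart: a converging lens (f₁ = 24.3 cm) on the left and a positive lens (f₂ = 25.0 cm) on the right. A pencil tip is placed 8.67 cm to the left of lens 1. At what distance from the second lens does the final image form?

Lens 1: 1/d_i1 = 1/f₁ − 1/d_o1 = 1/(24.3) − 1/(8.67) = -0.07419, so d_i1 = -13.48 cm.
The intermediate image is 13.48 cm to the left of lens 1 (virtual), which is 42.7 − (-13.48) = 56.18 cm to the left of lens 2, so d_o2 = +56.18 cm.
Lens 2: 1/d_i2 = 1/f₂ − 1/d_o2 = 1/(25.0) − 1/(56.18) = 0.02220, so d_i2 = 45.0 cm.
The final image is real, 45.0 cm to the right of lens 2 (overall magnification ≈ -1.2).

45.0 cm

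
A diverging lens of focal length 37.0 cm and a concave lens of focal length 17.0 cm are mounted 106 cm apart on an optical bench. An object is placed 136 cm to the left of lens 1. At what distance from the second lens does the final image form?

Lens 1 is diverging, so f₁ = −37.0 cm.
Lens 1: 1/d_i1 = 1/f₁ − 1/d_o1 = 1/(-37.0) − 1/(136) = -0.03438, so d_i1 = -29.09 cm.
The intermediate image is 29.09 cm to the left of lens 1 (virtual), which is 106 − (-29.09) = 135.1 cm to the left of lens 2, so d_o2 = +135.1 cm.
Lens 2 is diverging, so f₂ = −17.0 cm.
Lens 2: 1/d_i2 = 1/f₂ − 1/d_o2 = 1/(-17.0) − 1/(135.1) = -0.06623, so d_i2 = -15.1 cm.
The final image is virtual, 15.1 cm to the left of lens 2 (overall magnification ≈ 0.024).

15.1 cm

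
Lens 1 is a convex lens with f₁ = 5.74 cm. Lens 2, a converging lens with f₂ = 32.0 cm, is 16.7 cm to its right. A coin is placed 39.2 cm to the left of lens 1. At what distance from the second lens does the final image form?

14.5 cm

Lens 1: 1/d_i1 = 1/f₁ − 1/d_o1 = 1/(5.74) − 1/(39.2) = 0.1487, so d_i1 = 6.725 cm.
The intermediate image is 6.725 cm to the right of lens 1, which is 16.7 − (6.725) = 9.975 cm to the left of lens 2, so d_o2 = +9.975 cm.
Lens 2: 1/d_i2 = 1/f₂ − 1/d_o2 = 1/(32.0) − 1/(9.975) = -0.06900, so d_i2 = -14.5 cm.
The final image is virtual, 14.5 cm to the left of lens 2 (overall magnification ≈ -0.25).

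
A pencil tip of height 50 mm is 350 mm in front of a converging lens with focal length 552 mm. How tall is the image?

137 mm

1/d_i = 1/f − 1/d_o = 1/(552.0) − 1/(350) = -0.001046, so d_i = -956.4 mm.
m = −d_i/d_o = +2.733.
|h_i| = |m|·h_o = 2.733 × 50 = 137 mm. The image is virtual, upright and enlarged, on the same side as the object.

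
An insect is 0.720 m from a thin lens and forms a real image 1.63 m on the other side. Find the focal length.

f = 0.499 m (converging)

Real image ⇒ d_i = +1.63 m.
1/f = 1/d_o + 1/d_i = 1/(0.720) + 1/(1.63) = 2.002, so f = 0.499 m.
Since f is positive, the thin lens is converging.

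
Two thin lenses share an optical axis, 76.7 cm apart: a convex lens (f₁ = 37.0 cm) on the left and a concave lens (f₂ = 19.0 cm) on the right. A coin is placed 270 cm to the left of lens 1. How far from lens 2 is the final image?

12.2 cm

Lens 1: 1/d_i1 = 1/f₁ − 1/d_o1 = 1/(37.0) − 1/(270) = 0.02332, so d_i1 = 42.88 cm.
The intermediate image is 42.88 cm to the right of lens 1, which is 76.7 − (42.88) = 33.82 cm to the left of lens 2, so d_o2 = +33.82 cm.
Lens 2 is diverging, so f₂ = −19.0 cm.
Lens 2: 1/d_i2 = 1/f₂ − 1/d_o2 = 1/(-19.0) − 1/(33.82) = -0.08220, so d_i2 = -12.2 cm.
The final image is virtual, 12.2 cm to the left of lens 2 (overall magnification ≈ -0.057).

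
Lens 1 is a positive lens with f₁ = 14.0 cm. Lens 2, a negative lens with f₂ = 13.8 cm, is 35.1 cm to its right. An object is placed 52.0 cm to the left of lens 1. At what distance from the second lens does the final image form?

7.40 cm

Lens 1: 1/d_i1 = 1/f₁ − 1/d_o1 = 1/(14.0) − 1/(52.0) = 0.05220, so d_i1 = 19.16 cm.
The intermediate image is 19.16 cm to the right of lens 1, which is 35.1 − (19.16) = 15.94 cm to the left of lens 2, so d_o2 = +15.94 cm.
Lens 2 is diverging, so f₂ = −13.8 cm.
Lens 2: 1/d_i2 = 1/f₂ − 1/d_o2 = 1/(-13.8) − 1/(15.94) = -0.1352, so d_i2 = -7.40 cm.
The final image is virtual, 7.40 cm to the left of lens 2 (overall magnification ≈ -0.17).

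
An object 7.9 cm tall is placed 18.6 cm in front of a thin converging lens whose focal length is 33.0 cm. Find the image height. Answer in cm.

18.1 cm

1/d_i = 1/f − 1/d_o = 1/(33.00) − 1/(18.6) = -0.02346, so d_i = -42.63 cm.
m = −d_i/d_o = +2.292.
|h_i| = |m|·h_o = 2.292 × 7.9 = 18.1 cm. The image is virtual, upright and enlarged, on the same side as the object.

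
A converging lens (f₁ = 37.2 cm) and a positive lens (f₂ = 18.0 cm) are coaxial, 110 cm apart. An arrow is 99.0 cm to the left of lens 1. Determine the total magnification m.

Lens 1: 1/d_i1 = 1/(37.2) − 1/(99.0) = 0.01678, so d_i1 = 59.59 cm; m₁ = −d_i1/d_o1 = -0.6019.
d_o2 = 110 − (59.59) = 50.41 cm.
Lens 2: 1/d_i2 = 1/(18.0) − 1/(50.41) = 0.03572, so d_i2 = 28.00 cm; m₂ = −d_i2/d_o2 = -0.5554.
m = m₁·m₂ = (-0.6019)(-0.5554) = +0.334.

m = +0.334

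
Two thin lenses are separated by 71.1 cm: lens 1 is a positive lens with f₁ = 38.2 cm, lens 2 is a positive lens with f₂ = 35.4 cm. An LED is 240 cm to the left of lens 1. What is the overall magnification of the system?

m = -0.689

Lens 1: 1/d_i1 = 1/(38.2) − 1/(240) = 0.02201, so d_i1 = 45.43 cm; m₁ = −d_i1/d_o1 = -0.1893.
d_o2 = 71.1 − (45.43) = 25.67 cm.
Lens 2: 1/d_i2 = 1/(35.4) − 1/(25.67) = -0.01071, so d_i2 = -93.39 cm; m₂ = −d_i2/d_o2 = +3.638.
m = m₁·m₂ = (-0.1893)(+3.638) = -0.689.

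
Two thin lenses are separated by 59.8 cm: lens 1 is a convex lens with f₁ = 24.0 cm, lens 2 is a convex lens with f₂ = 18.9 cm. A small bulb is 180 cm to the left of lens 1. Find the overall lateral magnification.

m = +0.220

Lens 1: 1/d_i1 = 1/(24.0) − 1/(180) = 0.03611, so d_i1 = 27.69 cm; m₁ = −d_i1/d_o1 = -0.1538.
d_o2 = 59.8 − (27.69) = 32.11 cm.
Lens 2: 1/d_i2 = 1/(18.9) − 1/(32.11) = 0.02177, so d_i2 = 45.94 cm; m₂ = −d_i2/d_o2 = -1.431.
m = m₁·m₂ = (-0.1538)(-1.431) = +0.220.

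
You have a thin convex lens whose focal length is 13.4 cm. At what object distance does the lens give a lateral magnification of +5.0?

m = −d_i/d_o ⇒ d_i = −m·d_o.
1/f = 1/d_o + 1/d_i = 1/d_o − 1/(m·d_o) = (1 − 1/m)/d_o, so d_o = f(1 − 1/m) = (13.40)(1 − 1/(+5.0)) = 10.7 cm.

10.7 cm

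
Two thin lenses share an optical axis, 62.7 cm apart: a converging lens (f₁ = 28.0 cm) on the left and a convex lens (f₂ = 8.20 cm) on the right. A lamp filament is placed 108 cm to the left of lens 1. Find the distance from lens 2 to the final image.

12.2 cm

Lens 1: 1/d_i1 = 1/f₁ − 1/d_o1 = 1/(28.0) − 1/(108) = 0.02646, so d_i1 = 37.80 cm.
The intermediate image is 37.80 cm to the right of lens 1, which is 62.7 − (37.80) = 24.90 cm to the left of lens 2, so d_o2 = +24.90 cm.
Lens 2: 1/d_i2 = 1/f₂ − 1/d_o2 = 1/(8.20) − 1/(24.90) = 0.08179, so d_i2 = 12.2 cm.
The final image is real, 12.2 cm to the right of lens 2 (overall magnification ≈ 0.17).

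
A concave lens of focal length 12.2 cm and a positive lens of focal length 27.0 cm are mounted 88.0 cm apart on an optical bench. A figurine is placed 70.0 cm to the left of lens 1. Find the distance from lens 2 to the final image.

37.2 cm

Lens 1 is diverging, so f₁ = −12.2 cm.
Lens 1: 1/d_i1 = 1/f₁ − 1/d_o1 = 1/(-12.2) − 1/(70.0) = -0.09625, so d_i1 = -10.39 cm.
The intermediate image is 10.39 cm to the left of lens 1 (virtual), which is 88.0 − (-10.39) = 98.39 cm to the left of lens 2, so d_o2 = +98.39 cm.
Lens 2: 1/d_i2 = 1/f₂ − 1/d_o2 = 1/(27.0) − 1/(98.39) = 0.02687, so d_i2 = 37.2 cm.
The final image is real, 37.2 cm to the right of lens 2 (overall magnification ≈ -0.056).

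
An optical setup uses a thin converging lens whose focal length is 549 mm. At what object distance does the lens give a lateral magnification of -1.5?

m = −d_i/d_o ⇒ d_i = −m·d_o.
1/f = 1/d_o + 1/d_i = 1/d_o − 1/(m·d_o) = (1 − 1/m)/d_o, so d_o = f(1 − 1/m) = (549.0)(1 − 1/(-1.5)) = 915 mm.

915 mm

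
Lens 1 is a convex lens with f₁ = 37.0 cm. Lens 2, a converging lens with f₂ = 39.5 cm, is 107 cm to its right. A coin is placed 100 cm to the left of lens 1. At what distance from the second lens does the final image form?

Lens 1: 1/d_i1 = 1/f₁ − 1/d_o1 = 1/(37.0) − 1/(100) = 0.01703, so d_i1 = 58.73 cm.
The intermediate image is 58.73 cm to the right of lens 1, which is 107 − (58.73) = 48.27 cm to the left of lens 2, so d_o2 = +48.27 cm.
Lens 2: 1/d_i2 = 1/f₂ − 1/d_o2 = 1/(39.5) − 1/(48.27) = 0.004600, so d_i2 = 217 cm.
The final image is real, 217 cm to the right of lens 2 (overall magnification ≈ 2.6).

217 cm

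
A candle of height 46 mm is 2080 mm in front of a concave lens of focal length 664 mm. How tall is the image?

For a concave lens, f = -664 mm.
1/d_i = 1/f − 1/d_o = 1/(-664.0) − 1/(2080) = -0.001987, so d_i = -503.3 mm.
m = −d_i/d_o = +0.2420.
|h_i| = |m|·h_o = 0.2420 × 46 = 11.1 mm. The image is virtual, upright and reduced, on the same side as the object.

11.1 mm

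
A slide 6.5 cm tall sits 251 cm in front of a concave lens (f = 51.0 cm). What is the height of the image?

1.10 cm

For a concave lens, f = -51.0 cm.
1/d_i = 1/f − 1/d_o = 1/(-51.00) − 1/(251) = -0.02359, so d_i = -42.39 cm.
m = −d_i/d_o = +0.1689.
|h_i| = |m|·h_o = 0.1689 × 6.5 = 1.10 cm. The image is virtual, upright and reduced, on the same side as the object.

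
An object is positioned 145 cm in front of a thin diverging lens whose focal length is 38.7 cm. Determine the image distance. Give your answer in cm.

For a diverging lens, f = -38.7 cm.
Thin-lens equation: 1/s_i = 1/f − 1/s_o = 1/(-38.70) − 1/(145) = -0.02584 − 0.006897 = -0.03274, so s_i = -30.5 cm.
The image is virtual, upright and reduced, on the same side as the object.

30.5 cm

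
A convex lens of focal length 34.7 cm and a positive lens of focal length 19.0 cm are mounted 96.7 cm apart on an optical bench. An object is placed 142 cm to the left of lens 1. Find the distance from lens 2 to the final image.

Lens 1: 1/d_i1 = 1/f₁ − 1/d_o1 = 1/(34.7) − 1/(142) = 0.02178, so d_i1 = 45.92 cm.
The intermediate image is 45.92 cm to the right of lens 1, which is 96.7 − (45.92) = 50.78 cm to the left of lens 2, so d_o2 = +50.78 cm.
Lens 2: 1/d_i2 = 1/f₂ − 1/d_o2 = 1/(19.0) − 1/(50.78) = 0.03294, so d_i2 = 30.4 cm.
The final image is real, 30.4 cm to the right of lens 2 (overall magnification ≈ 0.19).

30.4 cm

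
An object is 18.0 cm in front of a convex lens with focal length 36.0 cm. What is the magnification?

m = +2.00

1/d_i = 1/f − 1/d_o = 1/(36.00) − 1/(18.0) = -0.02778, so d_i = -36.00 cm.
m = −d_i/d_o = −(-36.00)/(18.0) = +2.00.
The image is virtual, upright and enlarged, on the same side as the object.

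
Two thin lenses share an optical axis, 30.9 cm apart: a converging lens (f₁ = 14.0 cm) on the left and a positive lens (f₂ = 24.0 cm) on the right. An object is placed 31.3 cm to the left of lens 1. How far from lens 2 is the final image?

7.25 cm

Lens 1: 1/d_i1 = 1/f₁ − 1/d_o1 = 1/(14.0) − 1/(31.3) = 0.03948, so d_i1 = 25.33 cm.
The intermediate image is 25.33 cm to the right of lens 1, which is 30.9 − (25.33) = 5.570 cm to the left of lens 2, so d_o2 = +5.570 cm.
Lens 2: 1/d_i2 = 1/f₂ − 1/d_o2 = 1/(24.0) − 1/(5.570) = -0.1379, so d_i2 = -7.25 cm.
The final image is virtual, 7.25 cm to the left of lens 2 (overall magnification ≈ -1.1).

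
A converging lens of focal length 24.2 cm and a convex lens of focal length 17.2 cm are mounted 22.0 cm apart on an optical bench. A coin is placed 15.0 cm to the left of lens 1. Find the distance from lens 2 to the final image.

23.9 cm

Lens 1: 1/d_i1 = 1/f₁ − 1/d_o1 = 1/(24.2) − 1/(15.0) = -0.02534, so d_i1 = -39.46 cm.
The intermediate image is 39.46 cm to the left of lens 1 (virtual), which is 22.0 − (-39.46) = 61.46 cm to the left of lens 2, so d_o2 = +61.46 cm.
Lens 2: 1/d_i2 = 1/f₂ − 1/d_o2 = 1/(17.2) − 1/(61.46) = 0.04187, so d_i2 = 23.9 cm.
The final image is real, 23.9 cm to the right of lens 2 (overall magnification ≈ -1.0).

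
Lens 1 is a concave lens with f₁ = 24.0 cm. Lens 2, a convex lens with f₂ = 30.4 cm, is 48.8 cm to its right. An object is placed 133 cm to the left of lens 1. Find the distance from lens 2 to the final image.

Lens 1 is diverging, so f₁ = −24.0 cm.
Lens 1: 1/d_i1 = 1/f₁ − 1/d_o1 = 1/(-24.0) − 1/(133) = -0.04919, so d_i1 = -20.33 cm.
The intermediate image is 20.33 cm to the left of lens 1 (virtual), which is 48.8 − (-20.33) = 69.13 cm to the left of lens 2, so d_o2 = +69.13 cm.
Lens 2: 1/d_i2 = 1/f₂ − 1/d_o2 = 1/(30.4) − 1/(69.13) = 0.01843, so d_i2 = 54.3 cm.
The final image is real, 54.3 cm to the right of lens 2 (overall magnification ≈ -0.12).

54.3 cm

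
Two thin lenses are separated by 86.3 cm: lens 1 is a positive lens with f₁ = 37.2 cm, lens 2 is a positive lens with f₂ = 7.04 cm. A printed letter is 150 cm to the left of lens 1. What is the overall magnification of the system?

m = +0.0779

Lens 1: 1/d_i1 = 1/(37.2) − 1/(150) = 0.02022, so d_i1 = 49.47 cm; m₁ = −d_i1/d_o1 = -0.3298.
d_o2 = 86.3 − (49.47) = 36.83 cm.
Lens 2: 1/d_i2 = 1/(7.04) − 1/(36.83) = 0.1149, so d_i2 = 8.704 cm; m₂ = −d_i2/d_o2 = -0.2363.
m = m₁·m₂ = (-0.3298)(-0.2363) = +0.0779.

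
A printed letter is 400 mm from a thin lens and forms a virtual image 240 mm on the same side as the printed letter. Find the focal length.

f = -600 mm (diverging)

Virtual image ⇒ d_i = −240 mm.
1/f = 1/d_o + 1/d_i = 1/(400) + 1/(-240) = -0.001667, so f = -600 mm.
Since f is negative, the thin lens is diverging.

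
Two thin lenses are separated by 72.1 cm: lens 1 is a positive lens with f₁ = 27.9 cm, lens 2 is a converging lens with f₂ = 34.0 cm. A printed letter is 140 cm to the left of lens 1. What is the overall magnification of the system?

Lens 1: 1/d_i1 = 1/(27.9) − 1/(140) = 0.02870, so d_i1 = 34.84 cm; m₁ = −d_i1/d_o1 = -0.2489.
d_o2 = 72.1 − (34.84) = 37.26 cm.
Lens 2: 1/d_i2 = 1/(34.0) − 1/(37.26) = 0.002573, so d_i2 = 388.6 cm; m₂ = −d_i2/d_o2 = -10.43.
m = m₁·m₂ = (-0.2489)(-10.43) = +2.60.

m = +2.60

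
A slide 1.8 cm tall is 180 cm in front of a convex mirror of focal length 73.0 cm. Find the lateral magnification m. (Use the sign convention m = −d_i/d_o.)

m = +0.289

For a convex mirror, f = -73.0 cm.
1/d_i = 1/f − 1/d_o = 1/(-73.00) − 1/(180) = -0.01925, so d_i = -51.94 cm.
m = −d_i/d_o = −(-51.94)/(180) = +0.289.
The image is virtual, upright and reduced, behind the mirror.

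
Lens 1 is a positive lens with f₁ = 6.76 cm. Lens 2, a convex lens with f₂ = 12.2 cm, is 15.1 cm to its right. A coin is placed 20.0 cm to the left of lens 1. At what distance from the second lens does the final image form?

8.16 cm

Lens 1: 1/d_i1 = 1/f₁ − 1/d_o1 = 1/(6.76) − 1/(20.0) = 0.09793, so d_i1 = 10.21 cm.
The intermediate image is 10.21 cm to the right of lens 1, which is 15.1 − (10.21) = 4.890 cm to the left of lens 2, so d_o2 = +4.890 cm.
Lens 2: 1/d_i2 = 1/f₂ − 1/d_o2 = 1/(12.2) − 1/(4.890) = -0.1225, so d_i2 = -8.16 cm.
The final image is virtual, 8.16 cm to the left of lens 2 (overall magnification ≈ -0.85).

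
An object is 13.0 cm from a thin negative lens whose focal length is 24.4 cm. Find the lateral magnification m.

m = +0.652

For a negative lens, f = -24.4 cm.
1/d_i = 1/f − 1/d_o = 1/(-24.40) − 1/(13.0) = -0.1179, so d_i = -8.481 cm.
m = −d_i/d_o = −(-8.481)/(13.0) = +0.652.
The image is virtual, upright and reduced, on the same side as the object.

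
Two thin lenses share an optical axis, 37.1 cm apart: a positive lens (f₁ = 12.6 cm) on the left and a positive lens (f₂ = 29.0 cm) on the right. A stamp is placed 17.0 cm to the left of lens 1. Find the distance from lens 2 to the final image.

8.28 cm

Lens 1: 1/d_i1 = 1/f₁ − 1/d_o1 = 1/(12.6) − 1/(17.0) = 0.02054, so d_i1 = 48.68 cm.
The intermediate image is 48.68 cm to the right of lens 1, which lies 11.58 cm to the right of lens 2 — a virtual object — so d_o2 = −11.58 cm.
Lens 2: 1/d_i2 = 1/f₂ − 1/d_o2 = 1/(29.0) − 1/(-11.58) = 0.1208, so d_i2 = 8.28 cm.
The final image is real, 8.28 cm to the right of lens 2 (overall magnification ≈ -2.0).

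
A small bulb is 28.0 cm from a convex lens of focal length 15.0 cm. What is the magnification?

1/d_i = 1/f − 1/d_o = 1/(15.00) − 1/(28.0) = 0.03095, so d_i = 32.31 cm.
m = −d_i/d_o = −(32.31)/(28.0) = -1.15.
The image is real, inverted and enlarged, on the far side of the lens.

m = -1.15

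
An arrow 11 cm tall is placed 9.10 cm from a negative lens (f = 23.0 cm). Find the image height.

7.88 cm

For a negative lens, f = -23.0 cm.
1/d_i = 1/f − 1/d_o = 1/(-23.00) − 1/(9.10) = -0.1534, so d_i = -6.520 cm.
m = −d_i/d_o = +0.7165.
|h_i| = |m|·h_o = 0.7165 × 11 = 7.88 cm. The image is virtual, upright and reduced, on the same side as the object.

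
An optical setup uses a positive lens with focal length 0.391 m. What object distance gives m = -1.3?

0.692 m

m = −d_i/d_o ⇒ d_i = −m·d_o.
1/f = 1/d_o + 1/d_i = 1/d_o − 1/(m·d_o) = (1 − 1/m)/d_o, so d_o = f(1 − 1/m) = (0.3910)(1 − 1/(-1.3)) = 0.692 m.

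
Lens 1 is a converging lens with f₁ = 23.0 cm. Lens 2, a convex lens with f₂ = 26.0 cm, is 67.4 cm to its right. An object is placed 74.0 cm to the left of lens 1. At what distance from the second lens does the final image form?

110 cm

Lens 1: 1/d_i1 = 1/f₁ − 1/d_o1 = 1/(23.0) − 1/(74.0) = 0.02996, so d_i1 = 33.37 cm.
The intermediate image is 33.37 cm to the right of lens 1, which is 67.4 − (33.37) = 34.03 cm to the left of lens 2, so d_o2 = +34.03 cm.
Lens 2: 1/d_i2 = 1/f₂ − 1/d_o2 = 1/(26.0) − 1/(34.03) = 0.009076, so d_i2 = 110 cm.
The final image is real, 110 cm to the right of lens 2 (overall magnification ≈ 1.5).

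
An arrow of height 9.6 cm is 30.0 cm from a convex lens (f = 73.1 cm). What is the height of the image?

16.3 cm

1/d_i = 1/f − 1/d_o = 1/(73.10) − 1/(30.0) = -0.01965, so d_i = -50.88 cm.
m = −d_i/d_o = +1.696.
|h_i| = |m|·h_o = 1.696 × 9.6 = 16.3 cm. The image is virtual, upright and enlarged, on the same side as the object.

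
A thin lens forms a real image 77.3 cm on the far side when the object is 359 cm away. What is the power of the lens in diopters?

P = +1.57 D

d_i = +77.3 cm.
1/f = 1/d_o + 1/d_i = 1/(359) + 1/(77.3) = 0.01572 cm⁻¹.
f = 63.60 cm = 0.6360 m, so P = 1/f = +1.57 D.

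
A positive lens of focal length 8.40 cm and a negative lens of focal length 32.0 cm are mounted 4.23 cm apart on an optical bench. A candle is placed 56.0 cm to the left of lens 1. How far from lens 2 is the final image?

6.86 cm

Lens 1: 1/d_i1 = 1/f₁ − 1/d_o1 = 1/(8.40) − 1/(56.0) = 0.1012, so d_i1 = 9.882 cm.
The intermediate image is 9.882 cm to the right of lens 1, which lies 5.652 cm to the right of lens 2 — a virtual object — so d_o2 = −5.652 cm.
Lens 2 is diverging, so f₂ = −32.0 cm.
Lens 2: 1/d_i2 = 1/f₂ − 1/d_o2 = 1/(-32.0) − 1/(-5.652) = 0.1457, so d_i2 = 6.86 cm.
The final image is real, 6.86 cm to the right of lens 2 (overall magnification ≈ -0.21).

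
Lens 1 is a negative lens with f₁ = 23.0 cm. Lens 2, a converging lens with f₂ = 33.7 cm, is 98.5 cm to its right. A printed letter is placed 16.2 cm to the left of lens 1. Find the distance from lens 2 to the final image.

49.0 cm

Lens 1 is diverging, so f₁ = −23.0 cm.
Lens 1: 1/d_i1 = 1/f₁ − 1/d_o1 = 1/(-23.0) − 1/(16.2) = -0.1052, so d_i1 = -9.505 cm.
The intermediate image is 9.505 cm to the left of lens 1 (virtual), which is 98.5 − (-9.505) = 108.0 cm to the left of lens 2, so d_o2 = +108.0 cm.
Lens 2: 1/d_i2 = 1/f₂ − 1/d_o2 = 1/(33.7) − 1/(108.0) = 0.02041, so d_i2 = 49.0 cm.
The final image is real, 49.0 cm to the right of lens 2 (overall magnification ≈ -0.27).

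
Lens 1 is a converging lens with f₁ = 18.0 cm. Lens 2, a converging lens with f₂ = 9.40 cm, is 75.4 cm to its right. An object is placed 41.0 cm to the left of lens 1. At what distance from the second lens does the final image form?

12.0 cm

Lens 1: 1/d_i1 = 1/f₁ − 1/d_o1 = 1/(18.0) − 1/(41.0) = 0.03117, so d_i1 = 32.09 cm.
The intermediate image is 32.09 cm to the right of lens 1, which is 75.4 − (32.09) = 43.31 cm to the left of lens 2, so d_o2 = +43.31 cm.
Lens 2: 1/d_i2 = 1/f₂ − 1/d_o2 = 1/(9.40) − 1/(43.31) = 0.08329, so d_i2 = 12.0 cm.
The final image is real, 12.0 cm to the right of lens 2 (overall magnification ≈ 0.22).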